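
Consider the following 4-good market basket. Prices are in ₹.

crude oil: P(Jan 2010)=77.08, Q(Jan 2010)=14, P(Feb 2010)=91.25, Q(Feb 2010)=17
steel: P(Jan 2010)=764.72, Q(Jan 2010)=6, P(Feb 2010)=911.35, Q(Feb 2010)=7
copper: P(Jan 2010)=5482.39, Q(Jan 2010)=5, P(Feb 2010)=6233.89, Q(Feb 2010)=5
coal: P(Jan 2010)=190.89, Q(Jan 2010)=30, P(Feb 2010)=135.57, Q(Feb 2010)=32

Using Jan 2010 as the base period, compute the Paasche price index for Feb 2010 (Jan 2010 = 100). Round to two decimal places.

Paasche price index uses current-period quantities as weights.
ΣP(Feb 2010)·Q(Feb 2010) = 91.25×17 + 911.35×7 + 6233.89×5 + 135.57×32 = 1551.25 + 6379.45 + 31169.45 + 4338.24 = 43438.39
ΣP(Jan 2010)·Q(Feb 2010) = 77.08×17 + 764.72×7 + 5482.39×5 + 190.89×32 = 1310.36 + 5353.04 + 27411.95 + 6108.48 = 40183.83
Index = 43438.39 / 40183.83 × 100 = 108.0992

108.10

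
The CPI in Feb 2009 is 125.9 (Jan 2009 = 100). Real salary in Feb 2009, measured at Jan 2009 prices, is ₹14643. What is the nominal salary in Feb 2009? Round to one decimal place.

18435.5

Nominal = Real × (Index/100) = 14643 × (125.9/100)
        = 14643 × 1.259 = 18435.5370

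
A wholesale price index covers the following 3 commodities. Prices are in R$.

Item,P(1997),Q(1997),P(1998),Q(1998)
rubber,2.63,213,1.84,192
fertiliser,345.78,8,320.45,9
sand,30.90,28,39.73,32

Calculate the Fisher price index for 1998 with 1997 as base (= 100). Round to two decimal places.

97.47

Laspeyres component (base-period weights):
ΣP(1998)Q(1997) = 1.84×213 + 320.45×8 + 39.73×28 = 391.92 + 2563.6 + 1112.44 = 4067.96
ΣP(1997)Q(1997) = 2.63×213 + 345.78×8 + 30.90×28 = 560.19 + 2766.24 + 865.2 = 4191.63
L = 4067.96 / 4191.63 × 100 = 97.0496
Paasche component (current-period weights):
ΣP(1998)Q(1998) = 1.84×192 + 320.45×9 + 39.73×32 = 353.28 + 2884.05 + 1271.36 = 4508.69
ΣP(1997)Q(1998) = 2.63×192 + 345.78×9 + 30.90×32 = 504.96 + 3112.02 + 988.8 = 4605.78
P = 4508.69 / 4605.78 × 100 = 97.8920
Fisher = √(L × P) = √(97.0496 × 97.8920) = 97.4699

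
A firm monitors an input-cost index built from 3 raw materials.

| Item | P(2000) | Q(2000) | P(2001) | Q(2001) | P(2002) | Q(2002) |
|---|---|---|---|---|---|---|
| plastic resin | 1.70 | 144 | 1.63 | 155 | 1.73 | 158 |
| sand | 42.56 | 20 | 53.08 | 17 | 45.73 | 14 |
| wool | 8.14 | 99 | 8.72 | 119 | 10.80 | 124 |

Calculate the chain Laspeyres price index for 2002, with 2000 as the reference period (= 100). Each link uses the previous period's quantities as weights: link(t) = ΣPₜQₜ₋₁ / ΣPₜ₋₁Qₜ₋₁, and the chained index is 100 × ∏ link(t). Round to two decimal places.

120.70

Link 2000→2001:
ΣP(2001)Q(2000) = 1.63×144 + 53.08×20 + 8.72×99 = 234.72 + 1061.6 + 863.28 = 2159.6
ΣP(2000)Q(2000) = 1.70×144 + 42.56×20 + 8.14×99 = 244.8 + 851.2 + 805.86 = 1901.86
link = 2159.6/1901.86 = 1.135520
Link 2001→2002:
ΣP(2002)Q(2001) = 1.73×155 + 45.73×17 + 10.80×119 = 268.15 + 777.41 + 1285.2 = 2330.76
ΣP(2001)Q(2001) = 1.63×155 + 53.08×17 + 8.72×119 = 252.65 + 902.36 + 1037.68 = 2192.69
link = 2330.76/2192.69 = 1.062968
Chained index = 100 × 1.135520 × 1.062968 = 120.7022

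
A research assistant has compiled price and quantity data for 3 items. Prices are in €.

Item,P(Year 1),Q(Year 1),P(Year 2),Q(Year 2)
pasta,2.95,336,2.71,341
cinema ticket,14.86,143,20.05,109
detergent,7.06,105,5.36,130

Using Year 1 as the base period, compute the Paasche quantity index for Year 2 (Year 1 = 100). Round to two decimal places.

Paasche quantity index uses current-period prices as weights.
ΣP(Year 2)·Q(Year 2) = 2.71×341 + 20.05×109 + 5.36×130 = 924.11 + 2185.45 + 696.8 = 3806.36
ΣP(Year 2)·Q(Year 1) = 2.71×336 + 20.05×143 + 5.36×105 = 910.56 + 2867.15 + 562.8 = 4340.51
Index = 3806.36 / 4340.51 × 100 = 87.6938

87.69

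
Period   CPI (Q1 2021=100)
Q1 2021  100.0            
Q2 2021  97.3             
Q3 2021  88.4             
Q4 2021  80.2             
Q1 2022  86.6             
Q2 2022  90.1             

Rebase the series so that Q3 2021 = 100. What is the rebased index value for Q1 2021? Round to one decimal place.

113.1

Rebased(Q1 2021) = 100.0 / 88.4 × 100 = 113.1222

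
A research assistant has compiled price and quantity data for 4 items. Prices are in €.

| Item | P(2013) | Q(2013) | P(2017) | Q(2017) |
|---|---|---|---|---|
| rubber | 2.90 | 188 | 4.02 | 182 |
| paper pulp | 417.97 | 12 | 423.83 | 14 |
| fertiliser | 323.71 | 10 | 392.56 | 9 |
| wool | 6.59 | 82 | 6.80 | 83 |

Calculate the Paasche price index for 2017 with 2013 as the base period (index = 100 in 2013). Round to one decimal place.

109.4

Paasche price index uses current-period quantities as weights.
ΣP(2017)·Q(2017) = 4.02×182 + 423.83×14 + 392.56×9 + 6.80×83 = 731.64 + 5933.62 + 3533.04 + 564.4 = 10762.7
ΣP(2013)·Q(2017) = 2.90×182 + 417.97×14 + 323.71×9 + 6.59×83 = 527.8 + 5851.58 + 2913.39 + 546.97 = 9839.74
Index = 10762.7 / 9839.74 × 100 = 109.3799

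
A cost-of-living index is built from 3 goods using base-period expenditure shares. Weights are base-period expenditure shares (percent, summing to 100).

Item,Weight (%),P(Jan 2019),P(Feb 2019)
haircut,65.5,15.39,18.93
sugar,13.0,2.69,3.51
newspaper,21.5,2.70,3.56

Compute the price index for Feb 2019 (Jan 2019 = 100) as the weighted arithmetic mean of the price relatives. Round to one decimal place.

haircut: 65.5 × (18.93/15.39) = 65.5 × 1.230019 = 80.5663
sugar: 13.0 × (3.51/2.69) = 13.0 × 1.304833 = 16.9628
newspaper: 21.5 × (3.56/2.70) = 21.5 × 1.318519 = 28.3481
Index = Σ wᵢ·(p₁ᵢ/p₀ᵢ) = 80.5663 + 16.9628 + 28.3481 = 125.8773

125.9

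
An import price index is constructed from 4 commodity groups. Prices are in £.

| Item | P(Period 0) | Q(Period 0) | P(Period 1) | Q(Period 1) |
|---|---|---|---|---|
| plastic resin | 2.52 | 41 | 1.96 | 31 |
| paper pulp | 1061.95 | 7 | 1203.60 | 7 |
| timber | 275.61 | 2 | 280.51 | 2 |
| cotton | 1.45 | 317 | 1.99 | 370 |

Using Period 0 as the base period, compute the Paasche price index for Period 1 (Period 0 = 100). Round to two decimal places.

Paasche price index uses current-period quantities as weights.
ΣP(Period 1)·Q(Period 1) = 1.96×31 + 1203.60×7 + 280.51×2 + 1.99×370 = 60.76 + 8425.2 + 561.02 + 736.3 = 9783.28
ΣP(Period 0)·Q(Period 1) = 2.52×31 + 1061.95×7 + 275.61×2 + 1.45×370 = 78.12 + 7433.65 + 551.22 + 536.5 = 8599.49
Index = 9783.28 / 8599.49 × 100 = 113.7658

113.77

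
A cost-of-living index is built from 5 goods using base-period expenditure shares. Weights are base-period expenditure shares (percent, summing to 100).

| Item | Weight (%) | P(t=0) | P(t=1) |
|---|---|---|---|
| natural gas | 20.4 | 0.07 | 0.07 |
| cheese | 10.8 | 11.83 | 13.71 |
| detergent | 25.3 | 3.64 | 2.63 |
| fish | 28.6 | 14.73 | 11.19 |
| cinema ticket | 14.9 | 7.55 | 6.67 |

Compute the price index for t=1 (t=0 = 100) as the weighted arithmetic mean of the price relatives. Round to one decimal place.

natural gas: 20.4 × (0.07/0.07) = 20.4 × 1.000000 = 20.4000
cheese: 10.8 × (13.71/11.83) = 10.8 × 1.158918 = 12.5163
detergent: 25.3 × (2.63/3.64) = 25.3 × 0.722527 = 18.2799
fish: 28.6 × (11.19/14.73) = 28.6 × 0.759674 = 21.7267
cinema ticket: 14.9 × (6.67/7.55) = 14.9 × 0.883444 = 13.1633
Index = Σ wᵢ·(p₁ᵢ/p₀ᵢ) = 20.4000 + 12.5163 + 18.2799 + 21.7267 + 13.1633 = 86.0863

86.1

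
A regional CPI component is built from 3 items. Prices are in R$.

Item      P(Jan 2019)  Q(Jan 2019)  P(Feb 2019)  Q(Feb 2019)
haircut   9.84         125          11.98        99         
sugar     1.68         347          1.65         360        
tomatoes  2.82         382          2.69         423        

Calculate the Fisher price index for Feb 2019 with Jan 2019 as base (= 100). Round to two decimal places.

106.22

Laspeyres component (base-period weights):
ΣP(Feb 2019)Q(Jan 2019) = 11.98×125 + 1.65×347 + 2.69×382 = 1497.5 + 572.55 + 1027.58 = 3097.63
ΣP(Jan 2019)Q(Jan 2019) = 9.84×125 + 1.68×347 + 2.82×382 = 1230 + 582.96 + 1077.24 = 2890.2
L = 3097.63 / 2890.2 × 100 = 107.1770
Paasche component (current-period weights):
ΣP(Feb 2019)Q(Feb 2019) = 11.98×99 + 1.65×360 + 2.69×423 = 1186.02 + 594 + 1137.87 = 2917.89
ΣP(Jan 2019)Q(Feb 2019) = 9.84×99 + 1.68×360 + 2.82×423 = 974.16 + 604.8 + 1192.86 = 2771.82
P = 2917.89 / 2771.82 × 100 = 105.2698
Fisher = √(L × P) = √(107.1770 × 105.2698) = 106.2191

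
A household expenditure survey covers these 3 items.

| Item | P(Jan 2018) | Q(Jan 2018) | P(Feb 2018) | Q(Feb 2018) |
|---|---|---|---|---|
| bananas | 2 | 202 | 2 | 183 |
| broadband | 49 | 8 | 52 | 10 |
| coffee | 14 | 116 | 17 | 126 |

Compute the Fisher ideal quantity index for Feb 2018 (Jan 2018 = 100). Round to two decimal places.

Laspeyres component (base-period weights):
ΣP(Jan 2018)Q(Feb 2018) = 2×183 + 49×10 + 14×126 = 366 + 490 + 1764 = 2620
ΣP(Jan 2018)Q(Jan 2018) = 2×202 + 49×8 + 14×116 = 404 + 392 + 1624 = 2420
L = 2620 / 2420 × 100 = 108.2645
Paasche component (current-period weights):
ΣP(Feb 2018)Q(Feb 2018) = 2×183 + 52×10 + 17×126 = 366 + 520 + 2142 = 3028
ΣP(Feb 2018)Q(Jan 2018) = 2×202 + 52×8 + 17×116 = 404 + 416 + 1972 = 2792
P = 3028 / 2792 × 100 = 108.4527
Fisher = √(L × P) = √(108.2645 × 108.4527) = 108.3586

108.36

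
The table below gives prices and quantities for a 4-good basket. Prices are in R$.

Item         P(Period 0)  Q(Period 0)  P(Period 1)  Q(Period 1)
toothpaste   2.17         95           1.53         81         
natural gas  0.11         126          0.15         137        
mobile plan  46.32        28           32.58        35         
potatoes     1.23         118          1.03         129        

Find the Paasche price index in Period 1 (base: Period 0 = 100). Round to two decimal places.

71.94

Paasche price index uses current-period quantities as weights.
ΣP(Period 1)·Q(Period 1) = 1.53×81 + 0.15×137 + 32.58×35 + 1.03×129 = 123.93 + 20.55 + 1140.3 + 132.87 = 1417.65
ΣP(Period 0)·Q(Period 1) = 2.17×81 + 0.11×137 + 46.32×35 + 1.23×129 = 175.77 + 15.07 + 1621.2 + 158.67 = 1970.71
Index = 1417.65 / 1970.71 × 100 = 71.9360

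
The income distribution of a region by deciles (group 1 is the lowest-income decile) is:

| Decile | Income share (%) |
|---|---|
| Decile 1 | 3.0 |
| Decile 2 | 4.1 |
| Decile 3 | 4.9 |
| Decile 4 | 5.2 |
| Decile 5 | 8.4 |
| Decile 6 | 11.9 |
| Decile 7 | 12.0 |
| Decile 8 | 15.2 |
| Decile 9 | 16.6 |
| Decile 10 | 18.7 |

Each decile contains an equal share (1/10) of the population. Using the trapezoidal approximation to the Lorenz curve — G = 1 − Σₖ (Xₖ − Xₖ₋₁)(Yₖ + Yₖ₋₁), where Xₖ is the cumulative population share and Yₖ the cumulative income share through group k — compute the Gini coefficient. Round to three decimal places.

Cumulative income shares Yₖ: 0.0300, 0.0710, 0.1200, 0.1720, 0.2560, 0.3750, 0.4950, 0.6470, 0.8130, 1.0000
Σ (Xₖ−Xₖ₋₁)(Yₖ+Yₖ₋₁) = (1/10)(0.0300+0.0000) + (1/10)(0.0710+0.0300) + (1/10)(0.1200+0.0710) + (1/10)(0.1720+0.1200) + (1/10)(0.2560+0.1720) + (1/10)(0.3750+0.2560) + (1/10)(0.4950+0.3750) + (1/10)(0.6470+0.4950) + (1/10)(0.8130+0.6470) + (1/10)(1.0000+0.8130)
  = 0.0030 + 0.0101 + 0.0191 + 0.0292 + 0.0428 + 0.0631 + 0.0870 + 0.1142 + 0.1460 + 0.1813 = 0.6958
G = 1 − 0.6958 = 0.3042

0.304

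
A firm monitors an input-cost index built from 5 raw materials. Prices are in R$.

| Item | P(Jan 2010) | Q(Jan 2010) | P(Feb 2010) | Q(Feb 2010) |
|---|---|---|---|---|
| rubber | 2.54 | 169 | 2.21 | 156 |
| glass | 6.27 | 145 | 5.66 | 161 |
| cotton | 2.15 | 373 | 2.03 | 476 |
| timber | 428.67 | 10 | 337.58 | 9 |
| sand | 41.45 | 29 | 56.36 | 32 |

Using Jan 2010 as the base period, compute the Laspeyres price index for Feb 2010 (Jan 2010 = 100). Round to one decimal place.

91.3

Laspeyres price index uses base-period quantities as weights.
ΣP(Feb 2010)·Q(Jan 2010) = 2.21×169 + 5.66×145 + 2.03×373 + 337.58×10 + 56.36×29 = 373.49 + 820.7 + 757.19 + 3375.8 + 1634.44 = 6961.62
ΣP(Jan 2010)·Q(Jan 2010) = 2.54×169 + 6.27×145 + 2.15×373 + 428.67×10 + 41.45×29 = 429.26 + 909.15 + 801.95 + 4286.7 + 1202.05 = 7629.11
Index = 6961.62 / 7629.11 × 100 = 91.2507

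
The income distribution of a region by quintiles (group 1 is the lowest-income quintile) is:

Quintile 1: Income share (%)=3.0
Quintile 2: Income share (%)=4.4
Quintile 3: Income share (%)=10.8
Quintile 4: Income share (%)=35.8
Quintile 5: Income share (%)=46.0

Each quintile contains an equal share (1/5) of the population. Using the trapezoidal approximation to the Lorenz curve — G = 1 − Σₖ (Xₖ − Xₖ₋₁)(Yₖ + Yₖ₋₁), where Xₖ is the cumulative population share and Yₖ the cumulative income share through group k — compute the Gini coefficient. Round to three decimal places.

Cumulative income shares Yₖ: 0.0300, 0.0740, 0.1820, 0.5400, 1.0000
Σ (Xₖ−Xₖ₋₁)(Yₖ+Yₖ₋₁) = (1/5)(0.0300+0.0000) + (1/5)(0.0740+0.0300) + (1/5)(0.1820+0.0740) + (1/5)(0.5400+0.1820) + (1/5)(1.0000+0.5400)
  = 0.0060 + 0.0208 + 0.0512 + 0.1444 + 0.3080 = 0.5304
G = 1 − 0.5304 = 0.4696

0.470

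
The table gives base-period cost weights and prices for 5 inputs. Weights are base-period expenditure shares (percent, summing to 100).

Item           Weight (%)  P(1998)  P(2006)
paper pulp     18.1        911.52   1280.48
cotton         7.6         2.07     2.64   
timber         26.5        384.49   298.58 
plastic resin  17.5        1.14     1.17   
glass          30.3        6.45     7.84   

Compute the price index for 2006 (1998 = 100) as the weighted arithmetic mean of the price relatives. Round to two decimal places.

110.49

paper pulp: 18.1 × (1280.48/911.52) = 18.1 × 1.404774 = 25.4264
cotton: 7.6 × (2.64/2.07) = 7.6 × 1.275362 = 9.6928
timber: 26.5 × (298.58/384.49) = 26.5 × 0.776561 = 20.5789
plastic resin: 17.5 × (1.17/1.14) = 17.5 × 1.026316 = 17.9605
glass: 30.3 × (7.84/6.45) = 30.3 × 1.215504 = 36.8298
Index = Σ wᵢ·(p₁ᵢ/p₀ᵢ) = 25.4264 + 9.6928 + 20.5789 + 17.9605 + 36.8298 = 110.4883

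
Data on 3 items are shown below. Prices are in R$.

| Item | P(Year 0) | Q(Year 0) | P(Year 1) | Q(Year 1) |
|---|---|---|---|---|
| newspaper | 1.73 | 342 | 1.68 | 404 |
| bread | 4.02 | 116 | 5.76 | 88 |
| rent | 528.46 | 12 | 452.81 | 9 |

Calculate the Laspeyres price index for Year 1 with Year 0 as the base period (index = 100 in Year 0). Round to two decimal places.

90.23

Laspeyres price index uses base-period quantities as weights.
ΣP(Year 1)·Q(Year 0) = 1.68×342 + 5.76×116 + 452.81×12 = 574.56 + 668.16 + 5433.72 = 6676.44
ΣP(Year 0)·Q(Year 0) = 1.73×342 + 4.02×116 + 528.46×12 = 591.66 + 466.32 + 6341.52 = 7399.5
Index = 6676.44 / 7399.5 × 100 = 90.2283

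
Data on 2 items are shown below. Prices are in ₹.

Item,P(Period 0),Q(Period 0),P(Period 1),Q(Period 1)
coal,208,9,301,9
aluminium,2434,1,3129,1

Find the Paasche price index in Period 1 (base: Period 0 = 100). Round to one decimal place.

Paasche price index uses current-period quantities as weights.
ΣP(Period 1)·Q(Period 1) = 301×9 + 3129×1 = 2709 + 3129 = 5838
ΣP(Period 0)·Q(Period 1) = 208×9 + 2434×1 = 1872 + 2434 = 4306
Index = 5838 / 4306 × 100 = 135.5783

135.6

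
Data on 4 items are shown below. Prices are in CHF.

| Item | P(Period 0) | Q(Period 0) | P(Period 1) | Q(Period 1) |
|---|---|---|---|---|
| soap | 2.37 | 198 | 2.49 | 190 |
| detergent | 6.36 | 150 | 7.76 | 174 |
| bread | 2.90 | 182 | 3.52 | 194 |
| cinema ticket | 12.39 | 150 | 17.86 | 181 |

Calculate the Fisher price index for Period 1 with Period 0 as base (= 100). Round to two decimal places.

Laspeyres component (base-period weights):
ΣP(Period 1)Q(Period 0) = 2.49×198 + 7.76×150 + 3.52×182 + 17.86×150 = 493.02 + 1164 + 640.64 + 2679 = 4976.66
ΣP(Period 0)Q(Period 0) = 2.37×198 + 6.36×150 + 2.90×182 + 12.39×150 = 469.26 + 954 + 527.8 + 1858.5 = 3809.56
L = 4976.66 / 3809.56 × 100 = 130.6361
Paasche component (current-period weights):
ΣP(Period 1)Q(Period 1) = 2.49×190 + 7.76×174 + 3.52×194 + 17.86×181 = 473.1 + 1350.24 + 682.88 + 3232.66 = 5738.88
ΣP(Period 0)Q(Period 1) = 2.37×190 + 6.36×174 + 2.90×194 + 12.39×181 = 450.3 + 1106.64 + 562.6 + 2242.59 = 4362.13
P = 5738.88 / 4362.13 × 100 = 131.5614
Fisher = √(L × P) = √(130.6361 × 131.5614) = 131.0979

131.10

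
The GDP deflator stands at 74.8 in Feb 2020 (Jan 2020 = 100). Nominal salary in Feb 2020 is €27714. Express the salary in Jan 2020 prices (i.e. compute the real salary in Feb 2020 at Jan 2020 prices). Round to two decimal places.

37050.80

Real = Nominal ÷ (Index/100) = 27714 ÷ (74.8/100)
     = 27714 ÷ 0.748 = 37050.8021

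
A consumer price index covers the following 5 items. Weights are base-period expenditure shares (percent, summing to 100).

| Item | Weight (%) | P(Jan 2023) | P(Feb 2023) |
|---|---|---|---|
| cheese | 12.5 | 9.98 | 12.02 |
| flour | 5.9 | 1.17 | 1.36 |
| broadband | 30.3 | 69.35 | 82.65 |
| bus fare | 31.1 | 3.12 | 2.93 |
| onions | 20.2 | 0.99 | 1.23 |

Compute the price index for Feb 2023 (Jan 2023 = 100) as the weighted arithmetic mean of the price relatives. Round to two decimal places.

112.33

cheese: 12.5 × (12.02/9.98) = 12.5 × 1.204409 = 15.0551
flour: 5.9 × (1.36/1.17) = 5.9 × 1.162393 = 6.8581
broadband: 30.3 × (82.65/69.35) = 30.3 × 1.191781 = 36.1110
bus fare: 31.1 × (2.93/3.12) = 31.1 × 0.939103 = 29.2061
onions: 20.2 × (1.23/0.99) = 20.2 × 1.242424 = 25.0970
Index = Σ wᵢ·(p₁ᵢ/p₀ᵢ) = 15.0551 + 6.8581 + 36.1110 + 29.2061 + 25.0970 = 112.3272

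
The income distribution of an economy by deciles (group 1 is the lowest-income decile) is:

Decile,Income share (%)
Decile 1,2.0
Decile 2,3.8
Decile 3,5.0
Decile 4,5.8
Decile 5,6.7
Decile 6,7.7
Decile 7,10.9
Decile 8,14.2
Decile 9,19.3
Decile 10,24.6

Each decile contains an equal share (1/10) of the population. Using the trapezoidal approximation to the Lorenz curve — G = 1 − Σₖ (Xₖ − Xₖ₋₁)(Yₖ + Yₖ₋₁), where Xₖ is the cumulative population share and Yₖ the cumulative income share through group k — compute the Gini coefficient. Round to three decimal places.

Cumulative income shares Yₖ: 0.0200, 0.0580, 0.1080, 0.1660, 0.2330, 0.3100, 0.4190, 0.5610, 0.7540, 1.0000
Σ (Xₖ−Xₖ₋₁)(Yₖ+Yₖ₋₁) = (1/10)(0.0200+0.0000) + (1/10)(0.0580+0.0200) + (1/10)(0.1080+0.0580) + (1/10)(0.1660+0.1080) + (1/10)(0.2330+0.1660) + (1/10)(0.3100+0.2330) + (1/10)(0.4190+0.3100) + (1/10)(0.5610+0.4190) + (1/10)(0.7540+0.5610) + (1/10)(1.0000+0.7540)
  = 0.0020 + 0.0078 + 0.0166 + 0.0274 + 0.0399 + 0.0543 + 0.0729 + 0.0980 + 0.1315 + 0.1754 = 0.6258
G = 1 − 0.6258 = 0.3742

0.374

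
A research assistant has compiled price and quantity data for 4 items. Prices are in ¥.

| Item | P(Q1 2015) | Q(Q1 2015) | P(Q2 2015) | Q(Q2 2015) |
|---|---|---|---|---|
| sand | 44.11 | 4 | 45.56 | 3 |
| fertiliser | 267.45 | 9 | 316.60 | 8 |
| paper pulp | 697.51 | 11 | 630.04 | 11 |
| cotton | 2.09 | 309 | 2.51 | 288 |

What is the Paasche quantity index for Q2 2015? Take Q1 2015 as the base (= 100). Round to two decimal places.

Paasche quantity index uses current-period prices as weights.
ΣP(Q2 2015)·Q(Q2 2015) = 45.56×3 + 316.60×8 + 630.04×11 + 2.51×288 = 136.68 + 2532.8 + 6930.44 + 722.88 = 10322.8
ΣP(Q2 2015)·Q(Q1 2015) = 45.56×4 + 316.60×9 + 630.04×11 + 2.51×309 = 182.24 + 2849.4 + 6930.44 + 775.59 = 10737.67
Index = 10322.8 / 10737.67 × 100 = 96.1363

96.14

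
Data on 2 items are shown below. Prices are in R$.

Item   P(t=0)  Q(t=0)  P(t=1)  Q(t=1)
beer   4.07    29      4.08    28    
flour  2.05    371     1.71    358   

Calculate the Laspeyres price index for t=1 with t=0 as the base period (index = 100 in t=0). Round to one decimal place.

Laspeyres price index uses base-period quantities as weights.
ΣP(t=1)·Q(t=0) = 4.08×29 + 1.71×371 = 118.32 + 634.41 = 752.73
ΣP(t=0)·Q(t=0) = 4.07×29 + 2.05×371 = 118.03 + 760.55 = 878.58
Index = 752.73 / 878.58 × 100 = 85.6757

85.7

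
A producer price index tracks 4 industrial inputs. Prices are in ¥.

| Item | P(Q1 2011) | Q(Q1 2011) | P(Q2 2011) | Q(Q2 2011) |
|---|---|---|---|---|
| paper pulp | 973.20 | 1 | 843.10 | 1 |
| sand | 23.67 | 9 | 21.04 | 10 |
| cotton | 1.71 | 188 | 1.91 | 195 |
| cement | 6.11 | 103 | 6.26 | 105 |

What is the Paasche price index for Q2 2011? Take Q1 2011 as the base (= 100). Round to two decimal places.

95.35

Paasche price index uses current-period quantities as weights.
ΣP(Q2 2011)·Q(Q2 2011) = 843.10×1 + 21.04×10 + 1.91×195 + 6.26×105 = 843.1 + 210.4 + 372.45 + 657.3 = 2083.25
ΣP(Q1 2011)·Q(Q2 2011) = 973.20×1 + 23.67×10 + 1.71×195 + 6.11×105 = 973.2 + 236.7 + 333.45 + 641.55 = 2184.9
Index = 2083.25 / 2184.9 × 100 = 95.3476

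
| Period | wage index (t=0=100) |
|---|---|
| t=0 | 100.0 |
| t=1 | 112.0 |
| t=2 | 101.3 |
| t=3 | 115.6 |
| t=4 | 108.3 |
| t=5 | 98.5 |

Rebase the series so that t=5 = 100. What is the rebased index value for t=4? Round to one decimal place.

Rebased(t=4) = 108.3 / 98.5 × 100 = 109.9492

109.9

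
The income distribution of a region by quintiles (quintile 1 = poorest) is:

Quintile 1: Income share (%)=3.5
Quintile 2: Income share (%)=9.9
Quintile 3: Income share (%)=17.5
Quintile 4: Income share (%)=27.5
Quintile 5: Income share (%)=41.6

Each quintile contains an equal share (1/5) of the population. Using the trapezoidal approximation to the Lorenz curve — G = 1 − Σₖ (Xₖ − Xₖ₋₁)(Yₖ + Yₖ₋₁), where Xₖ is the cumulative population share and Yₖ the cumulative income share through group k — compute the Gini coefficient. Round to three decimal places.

Cumulative income shares Yₖ: 0.0350, 0.1340, 0.3090, 0.5840, 1.0000
Σ (Xₖ−Xₖ₋₁)(Yₖ+Yₖ₋₁) = (1/5)(0.0350+0.0000) + (1/5)(0.1340+0.0350) + (1/5)(0.3090+0.1340) + (1/5)(0.5840+0.3090) + (1/5)(1.0000+0.5840)
  = 0.0070 + 0.0338 + 0.0886 + 0.1786 + 0.3168 = 0.6248
G = 1 − 0.6248 = 0.3752

0.375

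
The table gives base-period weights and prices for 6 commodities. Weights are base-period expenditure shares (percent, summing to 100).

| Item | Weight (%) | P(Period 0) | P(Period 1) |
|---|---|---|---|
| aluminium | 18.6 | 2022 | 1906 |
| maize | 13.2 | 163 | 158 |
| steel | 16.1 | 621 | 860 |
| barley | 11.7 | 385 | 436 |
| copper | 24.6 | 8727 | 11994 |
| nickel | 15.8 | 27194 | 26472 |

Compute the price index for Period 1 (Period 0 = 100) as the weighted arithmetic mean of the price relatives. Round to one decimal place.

aluminium: 18.6 × (1906/2022) = 18.6 × 0.942631 = 17.5329
maize: 13.2 × (158/163) = 13.2 × 0.969325 = 12.7951
steel: 16.1 × (860/621) = 16.1 × 1.384863 = 22.2963
barley: 11.7 × (436/385) = 11.7 × 1.132468 = 13.2499
copper: 24.6 × (11994/8727) = 24.6 × 1.374355 = 33.8091
nickel: 15.8 × (26472/27194) = 15.8 × 0.973450 = 15.3805
Index = Σ wᵢ·(p₁ᵢ/p₀ᵢ) = 17.5329 + 12.7951 + 22.2963 + 13.2499 + 33.8091 + 15.3805 = 115.0639

115.1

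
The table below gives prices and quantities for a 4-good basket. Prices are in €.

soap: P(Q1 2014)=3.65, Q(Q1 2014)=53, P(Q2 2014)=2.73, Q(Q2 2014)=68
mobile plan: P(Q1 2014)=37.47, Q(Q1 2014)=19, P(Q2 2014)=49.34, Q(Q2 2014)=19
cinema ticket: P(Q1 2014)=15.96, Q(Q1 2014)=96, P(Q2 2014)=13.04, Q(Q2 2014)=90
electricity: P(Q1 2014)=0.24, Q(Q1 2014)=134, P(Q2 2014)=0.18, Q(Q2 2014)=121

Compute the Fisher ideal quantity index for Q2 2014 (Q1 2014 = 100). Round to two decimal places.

Laspeyres component (base-period weights):
ΣP(Q1 2014)Q(Q2 2014) = 3.65×68 + 37.47×19 + 15.96×90 + 0.24×121 = 248.2 + 711.93 + 1436.4 + 29.04 = 2425.57
ΣP(Q1 2014)Q(Q1 2014) = 3.65×53 + 37.47×19 + 15.96×96 + 0.24×134 = 193.45 + 711.93 + 1532.16 + 32.16 = 2469.7
L = 2425.57 / 2469.7 × 100 = 98.2131
Paasche component (current-period weights):
ΣP(Q2 2014)Q(Q2 2014) = 2.73×68 + 49.34×19 + 13.04×90 + 0.18×121 = 185.64 + 937.46 + 1173.6 + 21.78 = 2318.48
ΣP(Q2 2014)Q(Q1 2014) = 2.73×53 + 49.34×19 + 13.04×96 + 0.18×134 = 144.69 + 937.46 + 1251.84 + 24.12 = 2358.11
P = 2318.48 / 2358.11 × 100 = 98.3194
Fisher = √(L × P) = √(98.2131 × 98.3194) = 98.2663

98.27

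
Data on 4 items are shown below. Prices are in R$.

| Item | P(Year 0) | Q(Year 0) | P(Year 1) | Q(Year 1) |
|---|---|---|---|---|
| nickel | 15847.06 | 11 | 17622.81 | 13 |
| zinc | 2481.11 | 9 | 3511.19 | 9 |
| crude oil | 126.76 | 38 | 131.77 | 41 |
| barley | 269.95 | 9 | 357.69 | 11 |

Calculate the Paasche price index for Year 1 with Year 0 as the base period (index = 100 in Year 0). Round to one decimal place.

Paasche price index uses current-period quantities as weights.
ΣP(Year 1)·Q(Year 1) = 17622.81×13 + 3511.19×9 + 131.77×41 + 357.69×11 = 229096.53 + 31600.71 + 5402.57 + 3934.59 = 270034.4
ΣP(Year 0)·Q(Year 1) = 15847.06×13 + 2481.11×9 + 126.76×41 + 269.95×11 = 206011.78 + 22329.99 + 5197.16 + 2969.45 = 236508.38
Index = 270034.4 / 236508.38 × 100 = 114.1754

114.2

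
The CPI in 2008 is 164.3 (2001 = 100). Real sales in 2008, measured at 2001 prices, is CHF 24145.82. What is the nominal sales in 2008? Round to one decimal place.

Nominal = Real × (Index/100) = 24145.82 × (164.3/100)
        = 24145.82 × 1.643 = 39671.5823

39671.6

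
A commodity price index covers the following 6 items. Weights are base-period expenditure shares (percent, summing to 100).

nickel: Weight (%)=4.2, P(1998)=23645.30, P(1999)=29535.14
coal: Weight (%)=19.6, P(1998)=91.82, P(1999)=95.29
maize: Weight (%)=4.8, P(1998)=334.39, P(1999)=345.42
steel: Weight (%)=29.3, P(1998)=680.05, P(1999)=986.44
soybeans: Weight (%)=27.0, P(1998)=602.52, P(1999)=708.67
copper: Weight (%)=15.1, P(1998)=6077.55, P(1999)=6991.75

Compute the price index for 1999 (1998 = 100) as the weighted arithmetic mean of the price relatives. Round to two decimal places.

nickel: 4.2 × (29535.14/23645.30) = 4.2 × 1.249091 = 5.2462
coal: 19.6 × (95.29/91.82) = 19.6 × 1.037791 = 20.3407
maize: 4.8 × (345.42/334.39) = 4.8 × 1.032985 = 4.9583
steel: 29.3 × (986.44/680.05) = 29.3 × 1.450540 = 42.5008
soybeans: 27.0 × (708.67/602.52) = 27.0 × 1.176177 = 31.7568
copper: 15.1 × (6991.75/6077.55) = 15.1 × 1.150422 = 17.3714
Index = Σ wᵢ·(p₁ᵢ/p₀ᵢ) = 5.2462 + 20.3407 + 4.9583 + 42.5008 + 31.7568 + 17.3714 = 122.1742

122.17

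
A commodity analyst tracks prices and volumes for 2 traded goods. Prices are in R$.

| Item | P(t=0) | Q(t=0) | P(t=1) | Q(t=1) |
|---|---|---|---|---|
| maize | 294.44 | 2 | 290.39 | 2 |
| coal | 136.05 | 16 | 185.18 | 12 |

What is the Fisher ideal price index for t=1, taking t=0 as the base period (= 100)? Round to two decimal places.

Laspeyres component (base-period weights):
ΣP(t=1)Q(t=0) = 290.39×2 + 185.18×16 = 580.78 + 2962.88 = 3543.66
ΣP(t=0)Q(t=0) = 294.44×2 + 136.05×16 = 588.88 + 2176.8 = 2765.68
L = 3543.66 / 2765.68 × 100 = 128.1298
Paasche component (current-period weights):
ΣP(t=1)Q(t=1) = 290.39×2 + 185.18×12 = 580.78 + 2222.16 = 2802.94
ΣP(t=0)Q(t=1) = 294.44×2 + 136.05×12 = 588.88 + 1632.6 = 2221.48
P = 2802.94 / 2221.48 × 100 = 126.1744
Fisher = √(L × P) = √(128.1298 × 126.1744) = 127.1484

127.15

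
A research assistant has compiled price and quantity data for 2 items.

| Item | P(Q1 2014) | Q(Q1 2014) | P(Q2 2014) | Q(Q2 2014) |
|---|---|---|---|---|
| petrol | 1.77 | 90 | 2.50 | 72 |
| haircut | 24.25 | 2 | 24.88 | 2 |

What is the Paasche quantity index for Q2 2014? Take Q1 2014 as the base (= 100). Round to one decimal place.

83.6

Paasche quantity index uses current-period prices as weights.
ΣP(Q2 2014)·Q(Q2 2014) = 2.50×72 + 24.88×2 = 180 + 49.76 = 229.76
ΣP(Q2 2014)·Q(Q1 2014) = 2.50×90 + 24.88×2 = 225 + 49.76 = 274.76
Index = 229.76 / 274.76 × 100 = 83.6221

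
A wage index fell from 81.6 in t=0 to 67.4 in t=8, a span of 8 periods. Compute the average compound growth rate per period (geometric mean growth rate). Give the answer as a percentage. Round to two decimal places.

-2.36%

Growth factor = (67.4/81.6)^(1/8) = (0.825980)^(1/8) = 0.976385
Growth rate = 0.976385 − 1 = -0.023615 = -2.3615%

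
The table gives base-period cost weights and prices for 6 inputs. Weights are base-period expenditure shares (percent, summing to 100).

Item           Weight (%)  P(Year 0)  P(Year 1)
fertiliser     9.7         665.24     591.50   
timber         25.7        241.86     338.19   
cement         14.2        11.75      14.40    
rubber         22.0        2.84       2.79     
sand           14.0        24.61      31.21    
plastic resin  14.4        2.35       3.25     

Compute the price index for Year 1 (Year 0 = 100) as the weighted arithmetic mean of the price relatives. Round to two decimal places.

fertiliser: 9.7 × (591.50/665.24) = 9.7 × 0.889153 = 8.6248
timber: 25.7 × (338.19/241.86) = 25.7 × 1.398288 = 35.9360
cement: 14.2 × (14.40/11.75) = 14.2 × 1.225532 = 17.4026
rubber: 22.0 × (2.79/2.84) = 22.0 × 0.982394 = 21.6127
sand: 14.0 × (31.21/24.61) = 14.0 × 1.268184 = 17.7546
plastic resin: 14.4 × (3.25/2.35) = 14.4 × 1.382979 = 19.9149
Index = Σ wᵢ·(p₁ᵢ/p₀ᵢ) = 8.6248 + 35.9360 + 17.4026 + 21.6127 + 17.7546 + 19.9149 = 121.2455

121.25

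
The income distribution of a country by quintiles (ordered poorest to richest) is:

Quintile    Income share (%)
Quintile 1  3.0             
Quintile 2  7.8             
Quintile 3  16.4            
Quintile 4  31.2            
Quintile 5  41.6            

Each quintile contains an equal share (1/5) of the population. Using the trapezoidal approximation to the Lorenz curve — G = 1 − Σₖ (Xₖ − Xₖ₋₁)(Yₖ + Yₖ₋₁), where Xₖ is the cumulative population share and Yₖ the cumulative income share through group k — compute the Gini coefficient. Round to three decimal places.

0.402

Cumulative income shares Yₖ: 0.0300, 0.1080, 0.2720, 0.5840, 1.0000
Σ (Xₖ−Xₖ₋₁)(Yₖ+Yₖ₋₁) = (1/5)(0.0300+0.0000) + (1/5)(0.1080+0.0300) + (1/5)(0.2720+0.1080) + (1/5)(0.5840+0.2720) + (1/5)(1.0000+0.5840)
  = 0.0060 + 0.0276 + 0.0760 + 0.1712 + 0.3168 = 0.5976
G = 1 − 0.5976 = 0.4024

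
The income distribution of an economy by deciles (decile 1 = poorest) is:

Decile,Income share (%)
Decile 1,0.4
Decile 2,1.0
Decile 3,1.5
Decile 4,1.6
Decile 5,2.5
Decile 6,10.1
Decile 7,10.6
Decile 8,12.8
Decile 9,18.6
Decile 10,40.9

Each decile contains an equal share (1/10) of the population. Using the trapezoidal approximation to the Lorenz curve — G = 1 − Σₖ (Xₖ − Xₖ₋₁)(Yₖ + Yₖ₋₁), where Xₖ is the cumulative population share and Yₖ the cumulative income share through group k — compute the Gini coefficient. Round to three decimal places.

0.579

Cumulative income shares Yₖ: 0.0040, 0.0140, 0.0290, 0.0450, 0.0700, 0.1710, 0.2770, 0.4050, 0.5910, 1.0000
Σ (Xₖ−Xₖ₋₁)(Yₖ+Yₖ₋₁) = (1/10)(0.0040+0.0000) + (1/10)(0.0140+0.0040) + (1/10)(0.0290+0.0140) + (1/10)(0.0450+0.0290) + (1/10)(0.0700+0.0450) + (1/10)(0.1710+0.0700) + (1/10)(0.2770+0.1710) + (1/10)(0.4050+0.2770) + (1/10)(0.5910+0.4050) + (1/10)(1.0000+0.5910)
  = 0.0004 + 0.0018 + 0.0043 + 0.0074 + 0.0115 + 0.0241 + 0.0448 + 0.0682 + 0.0996 + 0.1591 = 0.4212
G = 1 − 0.4212 = 0.5788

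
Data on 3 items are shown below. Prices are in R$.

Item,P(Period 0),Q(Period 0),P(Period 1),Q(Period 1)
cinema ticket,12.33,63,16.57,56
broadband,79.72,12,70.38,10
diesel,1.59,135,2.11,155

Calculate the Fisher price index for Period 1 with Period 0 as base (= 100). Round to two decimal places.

112.26

Laspeyres component (base-period weights):
ΣP(Period 1)Q(Period 0) = 16.57×63 + 70.38×12 + 2.11×135 = 1043.91 + 844.56 + 284.85 = 2173.32
ΣP(Period 0)Q(Period 0) = 12.33×63 + 79.72×12 + 1.59×135 = 776.79 + 956.64 + 214.65 = 1948.08
L = 2173.32 / 1948.08 × 100 = 111.5622
Paasche component (current-period weights):
ΣP(Period 1)Q(Period 1) = 16.57×56 + 70.38×10 + 2.11×155 = 927.92 + 703.8 + 327.05 = 1958.77
ΣP(Period 0)Q(Period 1) = 12.33×56 + 79.72×10 + 1.59×155 = 690.48 + 797.2 + 246.45 = 1734.13
P = 1958.77 / 1734.13 × 100 = 112.9540
Fisher = √(L × P) = √(111.5622 × 112.9540) = 112.2559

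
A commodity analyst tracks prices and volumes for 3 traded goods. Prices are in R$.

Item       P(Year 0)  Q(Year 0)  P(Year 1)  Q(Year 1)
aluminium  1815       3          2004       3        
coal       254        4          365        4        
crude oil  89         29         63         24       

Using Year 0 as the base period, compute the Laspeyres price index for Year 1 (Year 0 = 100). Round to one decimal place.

102.8

Laspeyres price index uses base-period quantities as weights.
ΣP(Year 1)·Q(Year 0) = 2004×3 + 365×4 + 63×29 = 6012 + 1460 + 1827 = 9299
ΣP(Year 0)·Q(Year 0) = 1815×3 + 254×4 + 89×29 = 5445 + 1016 + 2581 = 9042
Index = 9299 / 9042 × 100 = 102.8423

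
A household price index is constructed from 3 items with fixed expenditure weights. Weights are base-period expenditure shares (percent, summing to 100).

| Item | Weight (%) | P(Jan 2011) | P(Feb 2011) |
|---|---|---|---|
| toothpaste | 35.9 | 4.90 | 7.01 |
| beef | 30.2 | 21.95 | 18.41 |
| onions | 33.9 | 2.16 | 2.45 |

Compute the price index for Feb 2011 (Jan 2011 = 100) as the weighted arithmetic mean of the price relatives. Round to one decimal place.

115.1

toothpaste: 35.9 × (7.01/4.90) = 35.9 × 1.430612 = 51.3590
beef: 30.2 × (18.41/21.95) = 30.2 × 0.838724 = 25.3295
onions: 33.9 × (2.45/2.16) = 33.9 × 1.134259 = 38.4514
Index = Σ wᵢ·(p₁ᵢ/p₀ᵢ) = 51.3590 + 25.3295 + 38.4514 = 115.1398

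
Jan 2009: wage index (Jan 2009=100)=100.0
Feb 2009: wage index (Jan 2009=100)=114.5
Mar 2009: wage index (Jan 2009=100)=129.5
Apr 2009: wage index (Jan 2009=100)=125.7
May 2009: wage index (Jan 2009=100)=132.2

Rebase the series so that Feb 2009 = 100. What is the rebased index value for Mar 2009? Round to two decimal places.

113.10

Rebased(Mar 2009) = 129.5 / 114.5 × 100 = 113.1004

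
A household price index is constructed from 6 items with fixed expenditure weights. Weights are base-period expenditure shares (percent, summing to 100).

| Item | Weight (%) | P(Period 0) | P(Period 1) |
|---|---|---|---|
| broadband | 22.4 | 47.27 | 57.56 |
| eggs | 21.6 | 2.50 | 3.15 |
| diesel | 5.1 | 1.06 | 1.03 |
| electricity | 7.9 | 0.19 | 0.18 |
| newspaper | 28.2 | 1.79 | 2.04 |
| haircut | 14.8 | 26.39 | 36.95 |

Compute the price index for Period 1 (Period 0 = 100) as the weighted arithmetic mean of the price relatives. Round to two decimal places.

119.79

broadband: 22.4 × (57.56/47.27) = 22.4 × 1.217686 = 27.2762
eggs: 21.6 × (3.15/2.50) = 21.6 × 1.260000 = 27.2160
diesel: 5.1 × (1.03/1.06) = 5.1 × 0.971698 = 4.9557
electricity: 7.9 × (0.18/0.19) = 7.9 × 0.947368 = 7.4842
newspaper: 28.2 × (2.04/1.79) = 28.2 × 1.139665 = 32.1385
haircut: 14.8 × (36.95/26.39) = 14.8 × 1.400152 = 20.7222
Index = Σ wᵢ·(p₁ᵢ/p₀ᵢ) = 27.2762 + 27.2160 + 4.9557 + 7.4842 + 32.1385 + 20.7222 = 119.7928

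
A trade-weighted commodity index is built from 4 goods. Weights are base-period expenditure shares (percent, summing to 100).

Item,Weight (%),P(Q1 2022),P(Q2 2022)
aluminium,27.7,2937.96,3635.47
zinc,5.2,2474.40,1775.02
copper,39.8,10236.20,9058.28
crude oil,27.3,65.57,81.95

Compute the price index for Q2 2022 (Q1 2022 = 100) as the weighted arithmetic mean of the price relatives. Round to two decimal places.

107.35

aluminium: 27.7 × (3635.47/2937.96) = 27.7 × 1.237413 = 34.2763
zinc: 5.2 × (1775.02/2474.40) = 5.2 × 0.717354 = 3.7302
copper: 39.8 × (9058.28/10236.20) = 39.8 × 0.884926 = 35.2201
crude oil: 27.3 × (81.95/65.57) = 27.3 × 1.249809 = 34.1198
Index = Σ wᵢ·(p₁ᵢ/p₀ᵢ) = 34.2763 + 3.7302 + 35.2201 + 34.1198 = 107.3464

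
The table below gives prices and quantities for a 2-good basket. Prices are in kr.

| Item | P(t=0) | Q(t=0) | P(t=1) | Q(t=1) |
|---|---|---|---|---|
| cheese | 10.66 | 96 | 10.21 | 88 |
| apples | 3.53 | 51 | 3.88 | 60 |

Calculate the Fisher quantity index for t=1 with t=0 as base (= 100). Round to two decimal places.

95.79

Laspeyres component (base-period weights):
ΣP(t=0)Q(t=1) = 10.66×88 + 3.53×60 = 938.08 + 211.8 = 1149.88
ΣP(t=0)Q(t=0) = 10.66×96 + 3.53×51 = 1023.36 + 180.03 = 1203.39
L = 1149.88 / 1203.39 × 100 = 95.5534
Paasche component (current-period weights):
ΣP(t=1)Q(t=1) = 10.21×88 + 3.88×60 = 898.48 + 232.8 = 1131.28
ΣP(t=1)Q(t=0) = 10.21×96 + 3.88×51 = 980.16 + 197.88 = 1178.04
P = 1131.28 / 1178.04 × 100 = 96.0307
Fisher = √(L × P) = √(95.5534 × 96.0307) = 95.7917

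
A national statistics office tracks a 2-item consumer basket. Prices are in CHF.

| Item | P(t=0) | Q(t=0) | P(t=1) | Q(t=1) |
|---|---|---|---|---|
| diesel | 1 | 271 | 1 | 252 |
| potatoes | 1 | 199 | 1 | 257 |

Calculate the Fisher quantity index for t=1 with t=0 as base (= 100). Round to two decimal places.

Laspeyres component (base-period weights):
ΣP(t=0)Q(t=1) = 1×252 + 1×257 = 252 + 257 = 509
ΣP(t=0)Q(t=0) = 1×271 + 1×199 = 271 + 199 = 470
L = 509 / 470 × 100 = 108.2979
Paasche component (current-period weights):
ΣP(t=1)Q(t=1) = 1×252 + 1×257 = 252 + 257 = 509
ΣP(t=1)Q(t=0) = 1×271 + 1×199 = 271 + 199 = 470
P = 509 / 470 × 100 = 108.2979
Fisher = √(L × P) = √(108.2979 × 108.2979) = 108.2979

108.30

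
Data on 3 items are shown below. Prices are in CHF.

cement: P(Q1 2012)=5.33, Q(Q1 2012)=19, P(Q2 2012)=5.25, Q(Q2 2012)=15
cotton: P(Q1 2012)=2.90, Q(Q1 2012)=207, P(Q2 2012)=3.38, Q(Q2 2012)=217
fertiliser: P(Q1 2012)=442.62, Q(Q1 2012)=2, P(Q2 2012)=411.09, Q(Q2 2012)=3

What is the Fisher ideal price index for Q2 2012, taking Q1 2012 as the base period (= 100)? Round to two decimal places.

101.30

Laspeyres component (base-period weights):
ΣP(Q2 2012)Q(Q1 2012) = 5.25×19 + 3.38×207 + 411.09×2 = 99.75 + 699.66 + 822.18 = 1621.59
ΣP(Q1 2012)Q(Q1 2012) = 5.33×19 + 2.90×207 + 442.62×2 = 101.27 + 600.3 + 885.24 = 1586.81
L = 1621.59 / 1586.81 × 100 = 102.1918
Paasche component (current-period weights):
ΣP(Q2 2012)Q(Q2 2012) = 5.25×15 + 3.38×217 + 411.09×3 = 78.75 + 733.46 + 1233.27 = 2045.48
ΣP(Q1 2012)Q(Q2 2012) = 5.33×15 + 2.90×217 + 442.62×3 = 79.95 + 629.3 + 1327.86 = 2037.11
P = 2045.48 / 2037.11 × 100 = 100.4109
Fisher = √(L × P) = √(102.1918 × 100.4109) = 101.2974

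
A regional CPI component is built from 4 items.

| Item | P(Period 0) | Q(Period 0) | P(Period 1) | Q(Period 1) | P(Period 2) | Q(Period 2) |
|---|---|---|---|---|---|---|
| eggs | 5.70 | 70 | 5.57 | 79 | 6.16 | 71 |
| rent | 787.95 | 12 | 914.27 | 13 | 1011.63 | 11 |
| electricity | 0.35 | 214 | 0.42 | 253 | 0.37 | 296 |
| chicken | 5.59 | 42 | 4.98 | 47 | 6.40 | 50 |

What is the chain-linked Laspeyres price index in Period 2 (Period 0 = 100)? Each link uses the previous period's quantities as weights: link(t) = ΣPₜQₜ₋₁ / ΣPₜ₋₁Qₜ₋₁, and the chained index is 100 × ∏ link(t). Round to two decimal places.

127.10

Link Period 0→Period 1:
ΣP(Period 1)Q(Period 0) = 5.57×70 + 914.27×12 + 0.42×214 + 4.98×42 = 389.9 + 10971.24 + 89.88 + 209.16 = 11660.18
ΣP(Period 0)Q(Period 0) = 5.70×70 + 787.95×12 + 0.35×214 + 5.59×42 = 399 + 9455.4 + 74.9 + 234.78 = 10164.08
link = 11660.18/10164.08 = 1.147195
Link Period 1→Period 2:
ΣP(Period 2)Q(Period 1) = 6.16×79 + 1011.63×13 + 0.37×253 + 6.40×47 = 486.64 + 13151.19 + 93.61 + 300.8 = 14032.24
ΣP(Period 1)Q(Period 1) = 5.57×79 + 914.27×13 + 0.42×253 + 4.98×47 = 440.03 + 11885.51 + 106.26 + 234.06 = 12665.86
link = 14032.24/12665.86 = 1.107879
Chained index = 100 × 1.147195 × 1.107879 = 127.0953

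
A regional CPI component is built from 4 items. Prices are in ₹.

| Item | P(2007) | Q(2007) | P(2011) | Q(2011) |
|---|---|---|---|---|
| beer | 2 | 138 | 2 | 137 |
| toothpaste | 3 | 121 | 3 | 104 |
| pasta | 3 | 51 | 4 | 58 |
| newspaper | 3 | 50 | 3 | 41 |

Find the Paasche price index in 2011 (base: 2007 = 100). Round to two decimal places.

106.57

Paasche price index uses current-period quantities as weights.
ΣP(2011)·Q(2011) = 2×137 + 3×104 + 4×58 + 3×41 = 274 + 312 + 232 + 123 = 941
ΣP(2007)·Q(2011) = 2×137 + 3×104 + 3×58 + 3×41 = 274 + 312 + 174 + 123 = 883
Index = 941 / 883 × 100 = 106.5685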